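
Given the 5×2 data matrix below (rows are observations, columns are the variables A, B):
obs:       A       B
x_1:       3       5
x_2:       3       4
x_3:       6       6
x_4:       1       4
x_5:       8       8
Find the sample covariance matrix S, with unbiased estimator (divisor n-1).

Step 1 — column means:
  mean(A) = (3 + 3 + 6 + 1 + 8) / 5 = 21/5 = 4.2
  mean(B) = (5 + 4 + 6 + 4 + 8) / 5 = 27/5 = 5.4

Step 2 — sample covariance S[i,j] = (1/(n-1)) · Σ_k (x_{k,i} - mean_i) · (x_{k,j} - mean_j), with n-1 = 4.
  S[A,A] = ((-1.2)·(-1.2) + (-1.2)·(-1.2) + (1.8)·(1.8) + (-3.2)·(-3.2) + (3.8)·(3.8)) / 4 = 30.8/4 = 7.7
  S[A,B] = ((-1.2)·(-0.4) + (-1.2)·(-1.4) + (1.8)·(0.6) + (-3.2)·(-1.4) + (3.8)·(2.6)) / 4 = 17.6/4 = 4.4
  S[B,B] = ((-0.4)·(-0.4) + (-1.4)·(-1.4) + (0.6)·(0.6) + (-1.4)·(-1.4) + (2.6)·(2.6)) / 4 = 11.2/4 = 2.8

S is symmetric (S[j,i] = S[i,j]). Assembling:

S = [[7.7, 4.4],
 [4.4, 2.8]]


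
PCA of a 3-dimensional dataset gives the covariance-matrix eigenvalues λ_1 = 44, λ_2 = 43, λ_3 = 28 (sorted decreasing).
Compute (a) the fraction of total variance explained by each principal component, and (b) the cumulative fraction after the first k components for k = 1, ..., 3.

Step 1 — total variance = trace(Sigma) = Σ λ_i = 44 + 43 + 28 = 115.

Step 2 — fraction explained by component i = λ_i / Σ λ:
  PC1: 44/115 = 0.3826
  PC2: 43/115 = 0.3739
  PC3: 28/115 = 0.2435

Step 3 — cumulative fraction after k components = (λ_1 + ... + λ_k) / Σ λ:
  k = 1: 44/115 = 0.3826
  k = 2: (44 + 43)/115 = 87/115 = 0.7565
  k = 3: (44 + 43 + 28)/115 = 115/115 = 1

Summary (fraction, with percent):

explained: PC1 0.3826 (38.26%), PC2 0.3739 (37.39%), PC3 0.2435 (24.35%);  cumulative: 0.3826, 0.7565, 1


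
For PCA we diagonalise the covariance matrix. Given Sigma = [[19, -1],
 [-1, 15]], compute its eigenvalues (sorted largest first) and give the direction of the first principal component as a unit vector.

Step 1 — characteristic polynomial of 2×2 Sigma:
  det(Sigma - λI) = λ² - trace · λ + det = 0.
  trace = 19 + 15 = 34, det = 19·15 - (-1)² = 284.
Step 2 — discriminant:
  Δ = trace² - 4·det = 1156 - 1136 = 20.
Step 3 — eigenvalues:
  λ = (trace ± √Δ)/2 = (34 ± 4.4721)/2,
  λ_1 = 19.2361,  λ_2 = 14.7639.

Step 4 — unit eigenvector for λ_1: solve (Sigma - λ_1 I)v = 0. First row:
  (19 - 19.2361)·v_x + (-1)·v_y = 0, i.e. (-0.2361)·v_x + (-1)·v_y = 0,
  so v ∝ (b, λ_1 - a) = (-1, 0.2361); multiply by -1 so the first entry is positive: u = (1, -0.2361).
  ||u|| = √((1)² + (-0.2361)²) = √(1.0557) ≈ 1.0275,
  v_1 = u/||u|| ≈ (0.9732, -0.2298) (||v_1|| = 1).

λ_1 = 19.2361,  λ_2 = 14.7639;  v_1 ≈ (0.9732, -0.2298)


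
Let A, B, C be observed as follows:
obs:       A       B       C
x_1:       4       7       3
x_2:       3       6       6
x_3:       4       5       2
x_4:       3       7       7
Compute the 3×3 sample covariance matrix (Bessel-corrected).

Step 1 — column means:
  mean(A) = (4 + 3 + 4 + 3) / 4 = 14/4 = 3.5
  mean(B) = (7 + 6 + 5 + 7) / 4 = 25/4 = 6.25
  mean(C) = (3 + 6 + 2 + 7) / 4 = 18/4 = 4.5

Step 2 — sample covariance S[i,j] = (1/(n-1)) · Σ_k (x_{k,i} - mean_i) · (x_{k,j} - mean_j), with n-1 = 3.
  S[A,A] = ((0.5)·(0.5) + (-0.5)·(-0.5) + (0.5)·(0.5) + (-0.5)·(-0.5)) / 3 = 1/3 = 0.3333
  S[A,B] = ((0.5)·(0.75) + (-0.5)·(-0.25) + (0.5)·(-1.25) + (-0.5)·(0.75)) / 3 = -0.5/3 = -0.1667
  S[A,C] = ((0.5)·(-1.5) + (-0.5)·(1.5) + (0.5)·(-2.5) + (-0.5)·(2.5)) / 3 = -4/3 = -1.3333
  S[B,B] = ((0.75)·(0.75) + (-0.25)·(-0.25) + (-1.25)·(-1.25) + (0.75)·(0.75)) / 3 = 2.75/3 = 0.9167
  S[B,C] = ((0.75)·(-1.5) + (-0.25)·(1.5) + (-1.25)·(-2.5) + (0.75)·(2.5)) / 3 = 3.5/3 = 1.1667
  S[C,C] = ((-1.5)·(-1.5) + (1.5)·(1.5) + (-2.5)·(-2.5) + (2.5)·(2.5)) / 3 = 17/3 = 5.6667

S is symmetric (S[j,i] = S[i,j]). Assembling:

S = [[0.3333, -0.1667, -1.3333],
 [-0.1667, 0.9167, 1.1667],
 [-1.3333, 1.1667, 5.6667]]


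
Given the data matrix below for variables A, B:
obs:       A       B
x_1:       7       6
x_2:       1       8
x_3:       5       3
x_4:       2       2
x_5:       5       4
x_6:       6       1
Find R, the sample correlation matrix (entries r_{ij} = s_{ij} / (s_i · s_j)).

Step 1 — column means:
  mean(A) = (7 + 1 + 5 + 2 + 5 + 6) / 6 = 26/6 = 4.3333
  mean(B) = (6 + 8 + 3 + 2 + 4 + 1) / 6 = 24/6 = 4

Step 2 — sample variances and covariances s[i,j] = (1/(n-1)) · Σ_k (x_{k,i} - mean_i) · (x_{k,j} - mean_j), with n-1 = 5:
  s[A,A] = ((2.6667)·(2.6667) + (-3.3333)·(-3.3333) + (0.6667)·(0.6667) + (-2.3333)·(-2.3333) + (0.6667)·(0.6667) + (1.6667)·(1.6667)) / 5 = 27.3333/5 = 5.4667
  s[A,B] = ((2.6667)·(2) + (-3.3333)·(4) + (0.6667)·(-1) + (-2.3333)·(-2) + (0.6667)·(0) + (1.6667)·(-3)) / 5 = -9/5 = -1.8
  s[B,B] = ((2)·(2) + (4)·(4) + (-1)·(-1) + (-2)·(-2) + (0)·(0) + (-3)·(-3)) / 5 = 34/5 = 6.8
  Sample standard deviations s_i = √(s[i,i]):
  s(A) = √(5.4667) = 2.3381
  s(B) = √(6.8) = 2.6077

Step 3 — r_{ij} = s_{ij} / (s_i · s_j):
  r[A,A] = 1 (diagonal).
  r[A,B] = -1.8 / (2.3381 · 2.6077) = -1.8 / 6.097 = -0.2952
  r[B,B] = 1 (diagonal).

R is symmetric with unit diagonal. Assembling:

R = [[1, -0.2952],
 [-0.2952, 1]]


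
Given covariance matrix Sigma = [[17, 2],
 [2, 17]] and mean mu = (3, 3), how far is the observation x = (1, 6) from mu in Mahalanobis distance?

Step 1 — centre the observation: (x - mu) = (-2, 3).

Step 2 — invert Sigma. det(Sigma) = 17·17 - (2)² = 285.
  Sigma^{-1} = (1/det) · [[d, -b], [-b, a]] = [[0.0596, -0.007],
 [-0.007, 0.0596]].

Step 3 — form the quadratic (x - mu)^T · Sigma^{-1} · (x - mu):
  Sigma^{-1} · (x - mu) = (-0.1404, 0.193).
  (x - mu)^T · [Sigma^{-1} · (x - mu)] = (-2)·(-0.1404) + (3)·(0.193) = 0.8596.

Step 4 — take square root: d = √(0.8596) ≈ 0.9272.

d(x, mu) = √(0.8596) ≈ 0.9272


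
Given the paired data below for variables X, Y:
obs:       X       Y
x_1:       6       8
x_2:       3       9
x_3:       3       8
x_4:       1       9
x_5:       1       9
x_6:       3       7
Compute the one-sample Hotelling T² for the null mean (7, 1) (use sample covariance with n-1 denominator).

Step 1 — sample mean vector:
  mean(X) = (6 + 3 + 3 + 1 + 1 + 3) / 6 = 17/6 = 2.8333
  mean(Y) = (8 + 9 + 8 + 9 + 9 + 7) / 6 = 50/6 = 8.3333
  x̄ = (2.8333, 8.3333),  deviation x̄ - mu_0 = (2.8333, 8.3333) - (7, 1) = (-4.1667, 7.3333).

Step 2 — sample covariance matrix, S[i,j] = (1/(n-1)) · Σ_k (x_{k,i} - mean_i) · (x_{k,j} - mean_j), divisor n-1 = 5:
  S[X,X] = ((3.1667)·(3.1667) + (0.1667)·(0.1667) + (0.1667)·(0.1667) + (-1.8333)·(-1.8333) + (-1.8333)·(-1.8333) + (0.1667)·(0.1667)) / 5 = 16.8333/5 = 3.3667
  S[X,Y] = ((3.1667)·(-0.3333) + (0.1667)·(0.6667) + (0.1667)·(-0.3333) + (-1.8333)·(0.6667) + (-1.8333)·(0.6667) + (0.1667)·(-1.3333)) / 5 = -3.6667/5 = -0.7333
  S[Y,Y] = ((-0.3333)·(-0.3333) + (0.6667)·(0.6667) + (-0.3333)·(-0.3333) + (0.6667)·(0.6667) + (0.6667)·(0.6667) + (-1.3333)·(-1.3333)) / 5 = 3.3333/5 = 0.6667
  S = [[3.3667, -0.7333],
 [-0.7333, 0.6667]].

Step 3 — invert S. det(S) = 3.3667·0.6667 - (-0.7333)² = 1.7067.
  S^{-1} = (1/det) · [[d, -b], [-b, a]] = [[0.3906, 0.4297],
 [0.4297, 1.9727]].

Step 4 — quadratic form (x̄ - mu_0)^T · S^{-1} · (x̄ - mu_0):
  S^{-1} · (x̄ - mu_0) = (1.5234, 12.6758),
  (x̄ - mu_0)^T · [...] = (-4.1667)·(1.5234) + (7.3333)·(12.6758) = 86.6081.

Step 5 — scale by n: T² = 6 · 86.6081 = 519.6484.

T² ≈ 519.6484


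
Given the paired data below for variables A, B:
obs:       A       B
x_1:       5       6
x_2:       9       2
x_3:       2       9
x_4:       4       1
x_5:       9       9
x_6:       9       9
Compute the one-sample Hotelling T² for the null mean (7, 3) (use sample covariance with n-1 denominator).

Step 1 — sample mean vector:
  mean(A) = (5 + 9 + 2 + 4 + 9 + 9) / 6 = 38/6 = 6.3333
  mean(B) = (6 + 2 + 9 + 1 + 9 + 9) / 6 = 36/6 = 6
  x̄ = (6.3333, 6),  deviation x̄ - mu_0 = (6.3333, 6) - (7, 3) = (-0.6667, 3).

Step 2 — sample covariance matrix, S[i,j] = (1/(n-1)) · Σ_k (x_{k,i} - mean_i) · (x_{k,j} - mean_j), divisor n-1 = 5:
  S[A,A] = ((-1.3333)·(-1.3333) + (2.6667)·(2.6667) + (-4.3333)·(-4.3333) + (-2.3333)·(-2.3333) + (2.6667)·(2.6667) + (2.6667)·(2.6667)) / 5 = 47.3333/5 = 9.4667
  S[A,B] = ((-1.3333)·(0) + (2.6667)·(-4) + (-4.3333)·(3) + (-2.3333)·(-5) + (2.6667)·(3) + (2.6667)·(3)) / 5 = 4/5 = 0.8
  S[B,B] = ((0)·(0) + (-4)·(-4) + (3)·(3) + (-5)·(-5) + (3)·(3) + (3)·(3)) / 5 = 68/5 = 13.6
  S = [[9.4667, 0.8],
 [0.8, 13.6]].

Step 3 — invert S. det(S) = 9.4667·13.6 - (0.8)² = 128.1067.
  S^{-1} = (1/det) · [[d, -b], [-b, a]] = [[0.1062, -0.0062],
 [-0.0062, 0.0739]].

Step 4 — quadratic form (x̄ - mu_0)^T · S^{-1} · (x̄ - mu_0):
  S^{-1} · (x̄ - mu_0) = (-0.0895, 0.2259),
  (x̄ - mu_0)^T · [...] = (-0.6667)·(-0.0895) + (3)·(0.2259) = 0.7372.

Step 5 — scale by n: T² = 6 · 0.7372 = 4.4234.

T² ≈ 4.4234


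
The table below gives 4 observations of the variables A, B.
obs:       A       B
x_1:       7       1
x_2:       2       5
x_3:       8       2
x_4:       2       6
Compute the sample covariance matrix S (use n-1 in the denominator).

Step 1 — column means:
  mean(A) = (7 + 2 + 8 + 2) / 4 = 19/4 = 4.75
  mean(B) = (1 + 5 + 2 + 6) / 4 = 14/4 = 3.5

Step 2 — sample covariance S[i,j] = (1/(n-1)) · Σ_k (x_{k,i} - mean_i) · (x_{k,j} - mean_j), with n-1 = 3.
  S[A,A] = ((2.25)·(2.25) + (-2.75)·(-2.75) + (3.25)·(3.25) + (-2.75)·(-2.75)) / 3 = 30.75/3 = 10.25
  S[A,B] = ((2.25)·(-2.5) + (-2.75)·(1.5) + (3.25)·(-1.5) + (-2.75)·(2.5)) / 3 = -21.5/3 = -7.1667
  S[B,B] = ((-2.5)·(-2.5) + (1.5)·(1.5) + (-1.5)·(-1.5) + (2.5)·(2.5)) / 3 = 17/3 = 5.6667

S is symmetric (S[j,i] = S[i,j]). Assembling:

S = [[10.25, -7.1667],
 [-7.1667, 5.6667]]


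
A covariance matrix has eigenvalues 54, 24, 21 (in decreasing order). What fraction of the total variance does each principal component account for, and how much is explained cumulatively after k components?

Step 1 — total variance = trace(Sigma) = Σ λ_i = 54 + 24 + 21 = 99.

Step 2 — fraction explained by component i = λ_i / Σ λ:
  PC1: 54/99 = 0.5455
  PC2: 24/99 = 0.2424
  PC3: 21/99 = 0.2121

Step 3 — cumulative fraction after k components = (λ_1 + ... + λ_k) / Σ λ:
  k = 1: 54/99 = 0.5455
  k = 2: (54 + 24)/99 = 78/99 = 0.7879
  k = 3: (54 + 24 + 21)/99 = 99/99 = 1

Summary (fraction, with percent):

explained: PC1 0.5455 (54.55%), PC2 0.2424 (24.24%), PC3 0.2121 (21.21%);  cumulative: 0.5455, 0.7879, 1


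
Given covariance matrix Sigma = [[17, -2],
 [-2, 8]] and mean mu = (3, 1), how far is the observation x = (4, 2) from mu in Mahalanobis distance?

Step 1 — centre the observation: (x - mu) = (1, 1).

Step 2 — invert Sigma. det(Sigma) = 17·8 - (-2)² = 132.
  Sigma^{-1} = (1/det) · [[d, -b], [-b, a]] = [[0.0606, 0.0152],
 [0.0152, 0.1288]].

Step 3 — form the quadratic (x - mu)^T · Sigma^{-1} · (x - mu):
  Sigma^{-1} · (x - mu) = (0.0758, 0.1439).
  (x - mu)^T · [Sigma^{-1} · (x - mu)] = (1)·(0.0758) + (1)·(0.1439) = 0.2197.

Step 4 — take square root: d = √(0.2197) ≈ 0.4687.

d(x, mu) = √(0.2197) ≈ 0.4687


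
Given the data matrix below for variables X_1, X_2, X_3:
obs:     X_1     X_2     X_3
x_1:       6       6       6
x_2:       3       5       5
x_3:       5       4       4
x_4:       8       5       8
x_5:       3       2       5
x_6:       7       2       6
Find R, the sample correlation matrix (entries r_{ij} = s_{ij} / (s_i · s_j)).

Step 1 — column means:
  mean(X_1) = (6 + 3 + 5 + 8 + 3 + 7) / 6 = 32/6 = 5.3333
  mean(X_2) = (6 + 5 + 4 + 5 + 2 + 2) / 6 = 24/6 = 4
  mean(X_3) = (6 + 5 + 4 + 8 + 5 + 6) / 6 = 34/6 = 5.6667

Step 2 — sample variances and covariances s[i,j] = (1/(n-1)) · Σ_k (x_{k,i} - mean_i) · (x_{k,j} - mean_j), with n-1 = 5:
  s[X_1,X_1] = ((0.6667)·(0.6667) + (-2.3333)·(-2.3333) + (-0.3333)·(-0.3333) + (2.6667)·(2.6667) + (-2.3333)·(-2.3333) + (1.6667)·(1.6667)) / 5 = 21.3333/5 = 4.2667
  s[X_1,X_2] = ((0.6667)·(2) + (-2.3333)·(1) + (-0.3333)·(0) + (2.6667)·(1) + (-2.3333)·(-2) + (1.6667)·(-2)) / 5 = 3/5 = 0.6
  s[X_1,X_3] = ((0.6667)·(0.3333) + (-2.3333)·(-0.6667) + (-0.3333)·(-1.6667) + (2.6667)·(2.3333) + (-2.3333)·(-0.6667) + (1.6667)·(0.3333)) / 5 = 10.6667/5 = 2.1333
  s[X_2,X_2] = ((2)·(2) + (1)·(1) + (0)·(0) + (1)·(1) + (-2)·(-2) + (-2)·(-2)) / 5 = 14/5 = 2.8
  s[X_2,X_3] = ((2)·(0.3333) + (1)·(-0.6667) + (0)·(-1.6667) + (1)·(2.3333) + (-2)·(-0.6667) + (-2)·(0.3333)) / 5 = 3/5 = 0.6
  s[X_3,X_3] = ((0.3333)·(0.3333) + (-0.6667)·(-0.6667) + (-1.6667)·(-1.6667) + (2.3333)·(2.3333) + (-0.6667)·(-0.6667) + (0.3333)·(0.3333)) / 5 = 9.3333/5 = 1.8667
  Sample standard deviations s_i = √(s[i,i]):
  s(X_1) = √(4.2667) = 2.0656
  s(X_2) = √(2.8) = 1.6733
  s(X_3) = √(1.8667) = 1.3663

Step 3 — r_{ij} = s_{ij} / (s_i · s_j):
  r[X_1,X_1] = 1 (diagonal).
  r[X_1,X_2] = 0.6 / (2.0656 · 1.6733) = 0.6 / 3.4564 = 0.1736
  r[X_1,X_3] = 2.1333 / (2.0656 · 1.3663) = 2.1333 / 2.8221 = 0.7559
  r[X_2,X_2] = 1 (diagonal).
  r[X_2,X_3] = 0.6 / (1.6733 · 1.3663) = 0.6 / 2.2862 = 0.2624
  r[X_3,X_3] = 1 (diagonal).

R is symmetric with unit diagonal. Assembling:

R = [[1, 0.1736, 0.7559],
 [0.1736, 1, 0.2624],
 [0.7559, 0.2624, 1]]


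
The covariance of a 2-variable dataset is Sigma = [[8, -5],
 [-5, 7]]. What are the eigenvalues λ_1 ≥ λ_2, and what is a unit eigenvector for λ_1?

Step 1 — characteristic polynomial of 2×2 Sigma:
  det(Sigma - λI) = λ² - trace · λ + det = 0.
  trace = 8 + 7 = 15, det = 8·7 - (-5)² = 31.
Step 2 — discriminant:
  Δ = trace² - 4·det = 225 - 124 = 101.
Step 3 — eigenvalues:
  λ = (trace ± √Δ)/2 = (15 ± 10.0499)/2,
  λ_1 = 12.5249,  λ_2 = 2.4751.

Step 4 — unit eigenvector for λ_1: solve (Sigma - λ_1 I)v = 0. First row:
  (8 - 12.5249)·v_x + (-5)·v_y = 0, i.e. (-4.5249)·v_x + (-5)·v_y = 0,
  so v ∝ (b, λ_1 - a) = (-5, 4.5249); multiply by -1 so the first entry is positive: u = (5, -4.5249).
  ||u|| = √((5)² + (-4.5249)²) = √(45.4751) ≈ 6.7435,
  v_1 = u/||u|| ≈ (0.7415, -0.671) (||v_1|| = 1).

λ_1 = 12.5249,  λ_2 = 2.4751;  v_1 ≈ (0.7415, -0.671)


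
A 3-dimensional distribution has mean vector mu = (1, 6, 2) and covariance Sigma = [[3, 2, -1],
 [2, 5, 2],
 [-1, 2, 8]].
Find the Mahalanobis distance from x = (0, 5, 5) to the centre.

Step 1 — centre the observation: (x - mu) = (-1, -1, 3).

Step 2 — invert Sigma (cofactor / det for 3×3, or solve directly):
  Sigma^{-1} = [[0.5714, -0.2857, 0.1429],
 [-0.2857, 0.3651, -0.127],
 [0.1429, -0.127, 0.1746]].

Step 3 — form the quadratic (x - mu)^T · Sigma^{-1} · (x - mu):
  Sigma^{-1} · (x - mu) = (0.1429, -0.4603, 0.5079).
  (x - mu)^T · [Sigma^{-1} · (x - mu)] = (-1)·(0.1429) + (-1)·(-0.4603) + (3)·(0.5079) = 1.8413.

Step 4 — take square root: d = √(1.8413) ≈ 1.3569.

d(x, mu) = √(1.8413) ≈ 1.3569


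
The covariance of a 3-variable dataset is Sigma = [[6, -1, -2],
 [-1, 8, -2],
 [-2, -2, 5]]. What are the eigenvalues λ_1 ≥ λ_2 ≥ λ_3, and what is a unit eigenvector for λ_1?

Step 1 — characteristic polynomial p(λ) = det(λI - Sigma) = λ³ - tr·λ² + c_1·λ - det, where tr = trace, c_1 = sum of the principal 2×2 minors, det = det(Sigma):
  tr = 6 + 8 + 5 = 19,
  c_1 = (6·8 - (-1)²) + (6·5 - (-2)²) + (8·5 - (-2)²) = 47 + 26 + 36 = 109,
  det = 6·(8·5 - (-2)²) - (-1)·((-1)·5 - (-2)·(-2)) + (-2)·((-1)·(-2) - 8·(-2)) = 6·(36) - (-1)·(-9) + (-2)·(18) = 171.
  So p(λ) = λ³ - 19λ² + 109λ - 171.
Step 2 — look for an integer root (rational root theorem: any rational root is an integer divisor of 171). Testing λ = 9:
  p(9) = 729 - 1539 + 981 - 171 = 0  ✓
  Dividing out (λ - 9): p(λ) = (λ - 9)(λ² - 10λ + 19).
Step 3 — remaining eigenvalues from the quadratic λ² - 10λ + 19 = 0:
  Δ = 10² - 4·19 = 100 - 76 = 24,  λ = (10 ± √24)/2 = (10 ± 4.899)/2 ≈ 7.4495 or 2.5505.
  Sorted: λ_1 = 9,  λ_2 = 7.4495,  λ_3 = 2.5505  (check: sum = 19 = tr ✓).

Step 4 — unit eigenvector for λ_1 = 9: v spans the null space of (Sigma - λ_1 I), whose rows are
  r_1 = (-3, -1, -2),  r_2 = (-1, -1, -2),  r_3 = (-2, -2, -4).
  v is orthogonal to every row, so take v ∝ r_1 × r_2 = ((-1)·(-2) - (-2)·(-1), (-2)·(-1) - (-3)·(-2), (-3)·(-1) - (-1)·(-1)) = (0, -4, 2).
  Rescale (divide by 2; multiply by -1 so the first nonzero entry is positive): u = (0, 2, -1).
  ||u|| = √((0)² + (2)² + (-1)²) = √(5) ≈ 2.2361,  v_1 = u/||u|| ≈ (0, 0.8944, -0.4472) (||v_1|| = 1).

λ_1 = 9,  λ_2 = 7.4495,  λ_3 = 2.5505;  v_1 ≈ (0, 0.8944, -0.4472)


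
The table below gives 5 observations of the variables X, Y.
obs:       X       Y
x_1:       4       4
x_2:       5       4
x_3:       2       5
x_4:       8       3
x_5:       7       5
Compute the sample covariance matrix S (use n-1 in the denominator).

Step 1 — column means:
  mean(X) = (4 + 5 + 2 + 8 + 7) / 5 = 26/5 = 5.2
  mean(Y) = (4 + 4 + 5 + 3 + 5) / 5 = 21/5 = 4.2

Step 2 — sample covariance S[i,j] = (1/(n-1)) · Σ_k (x_{k,i} - mean_i) · (x_{k,j} - mean_j), with n-1 = 4.
  S[X,X] = ((-1.2)·(-1.2) + (-0.2)·(-0.2) + (-3.2)·(-3.2) + (2.8)·(2.8) + (1.8)·(1.8)) / 4 = 22.8/4 = 5.7
  S[X,Y] = ((-1.2)·(-0.2) + (-0.2)·(-0.2) + (-3.2)·(0.8) + (2.8)·(-1.2) + (1.8)·(0.8)) / 4 = -4.2/4 = -1.05
  S[Y,Y] = ((-0.2)·(-0.2) + (-0.2)·(-0.2) + (0.8)·(0.8) + (-1.2)·(-1.2) + (0.8)·(0.8)) / 4 = 2.8/4 = 0.7

S is symmetric (S[j,i] = S[i,j]). Assembling:

S = [[5.7, -1.05],
 [-1.05, 0.7]]


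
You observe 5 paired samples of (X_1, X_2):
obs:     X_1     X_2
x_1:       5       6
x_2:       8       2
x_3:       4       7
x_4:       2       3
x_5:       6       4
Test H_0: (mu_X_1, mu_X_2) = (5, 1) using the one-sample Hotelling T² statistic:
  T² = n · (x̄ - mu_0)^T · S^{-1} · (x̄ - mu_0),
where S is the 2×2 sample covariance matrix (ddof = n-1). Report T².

Step 1 — sample mean vector:
  mean(X_1) = (5 + 8 + 4 + 2 + 6) / 5 = 25/5 = 5
  mean(X_2) = (6 + 2 + 7 + 3 + 4) / 5 = 22/5 = 4.4
  x̄ = (5, 4.4),  deviation x̄ - mu_0 = (5, 4.4) - (5, 1) = (0, 3.4).

Step 2 — sample covariance matrix, S[i,j] = (1/(n-1)) · Σ_k (x_{k,i} - mean_i) · (x_{k,j} - mean_j), divisor n-1 = 4:
  S[X_1,X_1] = ((0)·(0) + (3)·(3) + (-1)·(-1) + (-3)·(-3) + (1)·(1)) / 4 = 20/4 = 5
  S[X_1,X_2] = ((0)·(1.6) + (3)·(-2.4) + (-1)·(2.6) + (-3)·(-1.4) + (1)·(-0.4)) / 4 = -6/4 = -1.5
  S[X_2,X_2] = ((1.6)·(1.6) + (-2.4)·(-2.4) + (2.6)·(2.6) + (-1.4)·(-1.4) + (-0.4)·(-0.4)) / 4 = 17.2/4 = 4.3
  S = [[5, -1.5],
 [-1.5, 4.3]].

Step 3 — invert S. det(S) = 5·4.3 - (-1.5)² = 19.25.
  S^{-1} = (1/det) · [[d, -b], [-b, a]] = [[0.2234, 0.0779],
 [0.0779, 0.2597]].

Step 4 — quadratic form (x̄ - mu_0)^T · S^{-1} · (x̄ - mu_0):
  S^{-1} · (x̄ - mu_0) = (0.2649, 0.8831),
  (x̄ - mu_0)^T · [...] = (0)·(0.2649) + (3.4)·(0.8831) = 3.0026.

Step 5 — scale by n: T² = 5 · 3.0026 = 15.013.

T² ≈ 15.013


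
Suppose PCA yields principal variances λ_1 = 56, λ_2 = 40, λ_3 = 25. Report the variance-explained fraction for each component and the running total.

Step 1 — total variance = trace(Sigma) = Σ λ_i = 56 + 40 + 25 = 121.

Step 2 — fraction explained by component i = λ_i / Σ λ:
  PC1: 56/121 = 0.4628
  PC2: 40/121 = 0.3306
  PC3: 25/121 = 0.2066

Step 3 — cumulative fraction after k components = (λ_1 + ... + λ_k) / Σ λ:
  k = 1: 56/121 = 0.4628
  k = 2: (56 + 40)/121 = 96/121 = 0.7934
  k = 3: (56 + 40 + 25)/121 = 121/121 = 1

Summary (fraction, with percent):

explained: PC1 0.4628 (46.28%), PC2 0.3306 (33.06%), PC3 0.2066 (20.66%);  cumulative: 0.4628, 0.7934, 1


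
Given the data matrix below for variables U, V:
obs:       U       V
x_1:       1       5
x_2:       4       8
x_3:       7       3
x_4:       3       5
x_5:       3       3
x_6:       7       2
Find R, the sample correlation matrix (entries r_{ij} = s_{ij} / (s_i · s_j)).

Step 1 — column means:
  mean(U) = (1 + 4 + 7 + 3 + 3 + 7) / 6 = 25/6 = 4.1667
  mean(V) = (5 + 8 + 3 + 5 + 3 + 2) / 6 = 26/6 = 4.3333

Step 2 — sample variances and covariances s[i,j] = (1/(n-1)) · Σ_k (x_{k,i} - mean_i) · (x_{k,j} - mean_j), with n-1 = 5:
  s[U,U] = ((-3.1667)·(-3.1667) + (-0.1667)·(-0.1667) + (2.8333)·(2.8333) + (-1.1667)·(-1.1667) + (-1.1667)·(-1.1667) + (2.8333)·(2.8333)) / 5 = 28.8333/5 = 5.7667
  s[U,V] = ((-3.1667)·(0.6667) + (-0.1667)·(3.6667) + (2.8333)·(-1.3333) + (-1.1667)·(0.6667) + (-1.1667)·(-1.3333) + (2.8333)·(-2.3333)) / 5 = -12.3333/5 = -2.4667
  s[V,V] = ((0.6667)·(0.6667) + (3.6667)·(3.6667) + (-1.3333)·(-1.3333) + (0.6667)·(0.6667) + (-1.3333)·(-1.3333) + (-2.3333)·(-2.3333)) / 5 = 23.3333/5 = 4.6667
  Sample standard deviations s_i = √(s[i,i]):
  s(U) = √(5.7667) = 2.4014
  s(V) = √(4.6667) = 2.1602

Step 3 — r_{ij} = s_{ij} / (s_i · s_j):
  r[U,U] = 1 (diagonal).
  r[U,V] = -2.4667 / (2.4014 · 2.1602) = -2.4667 / 5.1876 = -0.4755
  r[V,V] = 1 (diagonal).

R is symmetric with unit diagonal. Assembling:

R = [[1, -0.4755],
 [-0.4755, 1]]


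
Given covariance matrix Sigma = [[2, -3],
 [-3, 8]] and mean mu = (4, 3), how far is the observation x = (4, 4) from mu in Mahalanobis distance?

Step 1 — centre the observation: (x - mu) = (0, 1).

Step 2 — invert Sigma. det(Sigma) = 2·8 - (-3)² = 7.
  Sigma^{-1} = (1/det) · [[d, -b], [-b, a]] = [[1.1429, 0.4286],
 [0.4286, 0.2857]].

Step 3 — form the quadratic (x - mu)^T · Sigma^{-1} · (x - mu):
  Sigma^{-1} · (x - mu) = (0.4286, 0.2857).
  (x - mu)^T · [Sigma^{-1} · (x - mu)] = (0)·(0.4286) + (1)·(0.2857) = 0.2857.

Step 4 — take square root: d = √(0.2857) ≈ 0.5345.

d(x, mu) = √(0.2857) ≈ 0.5345


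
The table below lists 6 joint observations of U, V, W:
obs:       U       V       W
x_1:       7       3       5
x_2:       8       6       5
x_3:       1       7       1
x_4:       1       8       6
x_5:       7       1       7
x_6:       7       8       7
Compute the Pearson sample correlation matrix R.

Step 1 — column means:
  mean(U) = (7 + 8 + 1 + 1 + 7 + 7) / 6 = 31/6 = 5.1667
  mean(V) = (3 + 6 + 7 + 8 + 1 + 8) / 6 = 33/6 = 5.5
  mean(W) = (5 + 5 + 1 + 6 + 7 + 7) / 6 = 31/6 = 5.1667

Step 2 — sample variances and covariances s[i,j] = (1/(n-1)) · Σ_k (x_{k,i} - mean_i) · (x_{k,j} - mean_j), with n-1 = 5:
  s[U,U] = ((1.8333)·(1.8333) + (2.8333)·(2.8333) + (-4.1667)·(-4.1667) + (-4.1667)·(-4.1667) + (1.8333)·(1.8333) + (1.8333)·(1.8333)) / 5 = 52.8333/5 = 10.5667
  s[U,V] = ((1.8333)·(-2.5) + (2.8333)·(0.5) + (-4.1667)·(1.5) + (-4.1667)·(2.5) + (1.8333)·(-4.5) + (1.8333)·(2.5)) / 5 = -23.5/5 = -4.7
  s[U,W] = ((1.8333)·(-0.1667) + (2.8333)·(-0.1667) + (-4.1667)·(-4.1667) + (-4.1667)·(0.8333) + (1.8333)·(1.8333) + (1.8333)·(1.8333)) / 5 = 19.8333/5 = 3.9667
  s[V,V] = ((-2.5)·(-2.5) + (0.5)·(0.5) + (1.5)·(1.5) + (2.5)·(2.5) + (-4.5)·(-4.5) + (2.5)·(2.5)) / 5 = 41.5/5 = 8.3
  s[V,W] = ((-2.5)·(-0.1667) + (0.5)·(-0.1667) + (1.5)·(-4.1667) + (2.5)·(0.8333) + (-4.5)·(1.8333) + (2.5)·(1.8333)) / 5 = -7.5/5 = -1.5
  s[W,W] = ((-0.1667)·(-0.1667) + (-0.1667)·(-0.1667) + (-4.1667)·(-4.1667) + (0.8333)·(0.8333) + (1.8333)·(1.8333) + (1.8333)·(1.8333)) / 5 = 24.8333/5 = 4.9667
  Sample standard deviations s_i = √(s[i,i]):
  s(U) = √(10.5667) = 3.2506
  s(V) = √(8.3) = 2.881
  s(W) = √(4.9667) = 2.2286

Step 3 — r_{ij} = s_{ij} / (s_i · s_j):
  r[U,U] = 1 (diagonal).
  r[U,V] = -4.7 / (3.2506 · 2.881) = -4.7 / 9.365 = -0.5019
  r[U,W] = 3.9667 / (3.2506 · 2.2286) = 3.9667 / 7.2444 = 0.5476
  r[V,V] = 1 (diagonal).
  r[V,W] = -1.5 / (2.881 · 2.2286) = -1.5 / 6.4205 = -0.2336
  r[W,W] = 1 (diagonal).

R is symmetric with unit diagonal. Assembling:

R = [[1, -0.5019, 0.5476],
 [-0.5019, 1, -0.2336],
 [0.5476, -0.2336, 1]]


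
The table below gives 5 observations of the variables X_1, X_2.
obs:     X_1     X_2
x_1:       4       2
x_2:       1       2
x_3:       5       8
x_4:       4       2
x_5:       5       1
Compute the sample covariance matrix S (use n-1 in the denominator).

Step 1 — column means:
  mean(X_1) = (4 + 1 + 5 + 4 + 5) / 5 = 19/5 = 3.8
  mean(X_2) = (2 + 2 + 8 + 2 + 1) / 5 = 15/5 = 3

Step 2 — sample covariance S[i,j] = (1/(n-1)) · Σ_k (x_{k,i} - mean_i) · (x_{k,j} - mean_j), with n-1 = 4.
  S[X_1,X_1] = ((0.2)·(0.2) + (-2.8)·(-2.8) + (1.2)·(1.2) + (0.2)·(0.2) + (1.2)·(1.2)) / 4 = 10.8/4 = 2.7
  S[X_1,X_2] = ((0.2)·(-1) + (-2.8)·(-1) + (1.2)·(5) + (0.2)·(-1) + (1.2)·(-2)) / 4 = 6/4 = 1.5
  S[X_2,X_2] = ((-1)·(-1) + (-1)·(-1) + (5)·(5) + (-1)·(-1) + (-2)·(-2)) / 4 = 32/4 = 8

S is symmetric (S[j,i] = S[i,j]). Assembling:

S = [[2.7, 1.5],
 [1.5, 8]]


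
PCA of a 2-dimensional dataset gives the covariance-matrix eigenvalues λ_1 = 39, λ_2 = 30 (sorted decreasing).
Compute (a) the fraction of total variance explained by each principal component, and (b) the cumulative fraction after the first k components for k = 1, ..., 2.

Step 1 — total variance = trace(Sigma) = Σ λ_i = 39 + 30 = 69.

Step 2 — fraction explained by component i = λ_i / Σ λ:
  PC1: 39/69 = 0.5652
  PC2: 30/69 = 0.4348

Step 3 — cumulative fraction after k components = (λ_1 + ... + λ_k) / Σ λ:
  k = 1: 39/69 = 0.5652
  k = 2: (39 + 30)/69 = 69/69 = 1

Summary (fraction, with percent):

explained: PC1 0.5652 (56.52%), PC2 0.4348 (43.48%);  cumulative: 0.5652, 1


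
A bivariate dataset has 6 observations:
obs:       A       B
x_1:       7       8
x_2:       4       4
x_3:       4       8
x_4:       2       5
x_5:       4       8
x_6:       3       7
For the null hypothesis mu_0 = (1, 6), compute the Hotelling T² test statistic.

Step 1 — sample mean vector:
  mean(A) = (7 + 4 + 4 + 2 + 4 + 3) / 6 = 24/6 = 4
  mean(B) = (8 + 4 + 8 + 5 + 8 + 7) / 6 = 40/6 = 6.6667
  x̄ = (4, 6.6667),  deviation x̄ - mu_0 = (4, 6.6667) - (1, 6) = (3, 0.6667).

Step 2 — sample covariance matrix, S[i,j] = (1/(n-1)) · Σ_k (x_{k,i} - mean_i) · (x_{k,j} - mean_j), divisor n-1 = 5:
  S[A,A] = ((3)·(3) + (0)·(0) + (0)·(0) + (-2)·(-2) + (0)·(0) + (-1)·(-1)) / 5 = 14/5 = 2.8
  S[A,B] = ((3)·(1.3333) + (0)·(-2.6667) + (0)·(1.3333) + (-2)·(-1.6667) + (0)·(1.3333) + (-1)·(0.3333)) / 5 = 7/5 = 1.4
  S[B,B] = ((1.3333)·(1.3333) + (-2.6667)·(-2.6667) + (1.3333)·(1.3333) + (-1.6667)·(-1.6667) + (1.3333)·(1.3333) + (0.3333)·(0.3333)) / 5 = 15.3333/5 = 3.0667
  S = [[2.8, 1.4],
 [1.4, 3.0667]].

Step 3 — invert S. det(S) = 2.8·3.0667 - (1.4)² = 6.6267.
  S^{-1} = (1/det) · [[d, -b], [-b, a]] = [[0.4628, -0.2113],
 [-0.2113, 0.4225]].

Step 4 — quadratic form (x̄ - mu_0)^T · S^{-1} · (x̄ - mu_0):
  S^{-1} · (x̄ - mu_0) = (1.2475, -0.3521),
  (x̄ - mu_0)^T · [...] = (3)·(1.2475) + (0.6667)·(-0.3521) = 3.5077.

Step 5 — scale by n: T² = 6 · 3.5077 = 21.0463.

T² ≈ 21.0463


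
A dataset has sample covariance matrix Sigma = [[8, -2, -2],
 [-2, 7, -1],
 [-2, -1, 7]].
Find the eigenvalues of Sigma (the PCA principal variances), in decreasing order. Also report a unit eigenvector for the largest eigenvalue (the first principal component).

Step 1 — characteristic polynomial p(λ) = det(λI - Sigma) = λ³ - tr·λ² + c_1·λ - det, where tr = trace, c_1 = sum of the principal 2×2 minors, det = det(Sigma):
  tr = 8 + 7 + 7 = 22,
  c_1 = (8·7 - (-2)²) + (8·7 - (-2)²) + (7·7 - (-1)²) = 52 + 52 + 48 = 152,
  det = 8·(7·7 - (-1)²) - (-2)·((-2)·7 - (-1)·(-2)) + (-2)·((-2)·(-1) - 7·(-2)) = 8·(48) - (-2)·(-16) + (-2)·(16) = 320.
  So p(λ) = λ³ - 22λ² + 152λ - 320.
Step 2 — look for an integer root (rational root theorem: any rational root is an integer divisor of 320). Testing λ = 4:
  p(4) = 64 - 352 + 608 - 320 = 0  ✓
  Dividing out (λ - 4): p(λ) = (λ - 4)(λ² - 18λ + 80).
Step 3 — remaining eigenvalues from the quadratic λ² - 18λ + 80 = 0:
  Δ = 18² - 4·80 = 324 - 320 = 4,  λ = (18 ± √4)/2 = (18 ± 2)/2 = 10 or 8.
  Sorted: λ_1 = 10,  λ_2 = 8,  λ_3 = 4  (check: sum = 22 = tr ✓).

Step 4 — unit eigenvector for λ_1 = 10: v spans the null space of (Sigma - λ_1 I), whose rows are
  r_1 = (-2, -2, -2),  r_2 = (-2, -3, -1),  r_3 = (-2, -1, -3).
  v is orthogonal to every row, so take v ∝ r_1 × r_2 = ((-2)·(-1) - (-2)·(-3), (-2)·(-2) - (-2)·(-1), (-2)·(-3) - (-2)·(-2)) = (-4, 2, 2).
  Rescale (divide by 2; multiply by -1 so the first nonzero entry is positive): u = (2, -1, -1).
  ||u|| = √((2)² + (-1)² + (-1)²) = √(6) ≈ 2.4495,  v_1 = u/||u|| ≈ (0.8165, -0.4082, -0.4082) (||v_1|| = 1).

λ_1 = 10,  λ_2 = 8,  λ_3 = 4;  v_1 ≈ (0.8165, -0.4082, -0.4082)


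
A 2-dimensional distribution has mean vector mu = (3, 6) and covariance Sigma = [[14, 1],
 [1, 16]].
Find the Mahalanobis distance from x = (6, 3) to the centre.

Step 1 — centre the observation: (x - mu) = (3, -3).

Step 2 — invert Sigma. det(Sigma) = 14·16 - (1)² = 223.
  Sigma^{-1} = (1/det) · [[d, -b], [-b, a]] = [[0.0717, -0.0045],
 [-0.0045, 0.0628]].

Step 3 — form the quadratic (x - mu)^T · Sigma^{-1} · (x - mu):
  Sigma^{-1} · (x - mu) = (0.2287, -0.2018).
  (x - mu)^T · [Sigma^{-1} · (x - mu)] = (3)·(0.2287) + (-3)·(-0.2018) = 1.2915.

Step 4 — take square root: d = √(1.2915) ≈ 1.1364.

d(x, mu) = √(1.2915) ≈ 1.1364


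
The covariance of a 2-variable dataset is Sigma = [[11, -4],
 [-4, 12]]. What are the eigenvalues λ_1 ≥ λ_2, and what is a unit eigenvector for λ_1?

Step 1 — characteristic polynomial of 2×2 Sigma:
  det(Sigma - λI) = λ² - trace · λ + det = 0.
  trace = 11 + 12 = 23, det = 11·12 - (-4)² = 116.
Step 2 — discriminant:
  Δ = trace² - 4·det = 529 - 464 = 65.
Step 3 — eigenvalues:
  λ = (trace ± √Δ)/2 = (23 ± 8.0623)/2,
  λ_1 = 15.5311,  λ_2 = 7.4689.

Step 4 — unit eigenvector for λ_1: solve (Sigma - λ_1 I)v = 0. First row:
  (11 - 15.5311)·v_x + (-4)·v_y = 0, i.e. (-4.5311)·v_x + (-4)·v_y = 0,
  so v ∝ (b, λ_1 - a) = (-4, 4.5311); multiply by -1 so the first entry is positive: u = (4, -4.5311).
  ||u|| = √((4)² + (-4.5311)²) = √(36.5311) ≈ 6.0441,
  v_1 = u/||u|| ≈ (0.6618, -0.7497) (||v_1|| = 1).

λ_1 = 15.5311,  λ_2 = 7.4689;  v_1 ≈ (0.6618, -0.7497)


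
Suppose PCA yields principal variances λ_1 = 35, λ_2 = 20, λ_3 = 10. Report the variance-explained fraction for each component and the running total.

Step 1 — total variance = trace(Sigma) = Σ λ_i = 35 + 20 + 10 = 65.

Step 2 — fraction explained by component i = λ_i / Σ λ:
  PC1: 35/65 = 0.5385
  PC2: 20/65 = 0.3077
  PC3: 10/65 = 0.1538

Step 3 — cumulative fraction after k components = (λ_1 + ... + λ_k) / Σ λ:
  k = 1: 35/65 = 0.5385
  k = 2: (35 + 20)/65 = 55/65 = 0.8462
  k = 3: (35 + 20 + 10)/65 = 65/65 = 1

Summary (fraction, with percent):

explained: PC1 0.5385 (53.85%), PC2 0.3077 (30.77%), PC3 0.1538 (15.38%);  cumulative: 0.5385, 0.8462, 1


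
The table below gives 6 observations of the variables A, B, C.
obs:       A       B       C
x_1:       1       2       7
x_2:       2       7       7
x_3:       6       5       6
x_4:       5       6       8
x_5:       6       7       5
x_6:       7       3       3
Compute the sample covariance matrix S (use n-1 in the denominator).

Step 1 — column means:
  mean(A) = (1 + 2 + 6 + 5 + 6 + 7) / 6 = 27/6 = 4.5
  mean(B) = (2 + 7 + 5 + 6 + 7 + 3) / 6 = 30/6 = 5
  mean(C) = (7 + 7 + 6 + 8 + 5 + 3) / 6 = 36/6 = 6

Step 2 — sample covariance S[i,j] = (1/(n-1)) · Σ_k (x_{k,i} - mean_i) · (x_{k,j} - mean_j), with n-1 = 5.
  S[A,A] = ((-3.5)·(-3.5) + (-2.5)·(-2.5) + (1.5)·(1.5) + (0.5)·(0.5) + (1.5)·(1.5) + (2.5)·(2.5)) / 5 = 29.5/5 = 5.9
  S[A,B] = ((-3.5)·(-3) + (-2.5)·(2) + (1.5)·(0) + (0.5)·(1) + (1.5)·(2) + (2.5)·(-2)) / 5 = 4/5 = 0.8
  S[A,C] = ((-3.5)·(1) + (-2.5)·(1) + (1.5)·(0) + (0.5)·(2) + (1.5)·(-1) + (2.5)·(-3)) / 5 = -14/5 = -2.8
  S[B,B] = ((-3)·(-3) + (2)·(2) + (0)·(0) + (1)·(1) + (2)·(2) + (-2)·(-2)) / 5 = 22/5 = 4.4
  S[B,C] = ((-3)·(1) + (2)·(1) + (0)·(0) + (1)·(2) + (2)·(-1) + (-2)·(-3)) / 5 = 5/5 = 1
  S[C,C] = ((1)·(1) + (1)·(1) + (0)·(0) + (2)·(2) + (-1)·(-1) + (-3)·(-3)) / 5 = 16/5 = 3.2

S is symmetric (S[j,i] = S[i,j]). Assembling:

S = [[5.9, 0.8, -2.8],
 [0.8, 4.4, 1],
 [-2.8, 1, 3.2]]


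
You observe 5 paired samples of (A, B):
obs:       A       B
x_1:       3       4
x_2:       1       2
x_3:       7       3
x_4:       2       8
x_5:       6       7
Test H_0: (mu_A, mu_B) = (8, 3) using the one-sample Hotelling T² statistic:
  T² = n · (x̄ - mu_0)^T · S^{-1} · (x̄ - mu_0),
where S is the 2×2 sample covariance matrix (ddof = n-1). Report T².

Step 1 — sample mean vector:
  mean(A) = (3 + 1 + 7 + 2 + 6) / 5 = 19/5 = 3.8
  mean(B) = (4 + 2 + 3 + 8 + 7) / 5 = 24/5 = 4.8
  x̄ = (3.8, 4.8),  deviation x̄ - mu_0 = (3.8, 4.8) - (8, 3) = (-4.2, 1.8).

Step 2 — sample covariance matrix, S[i,j] = (1/(n-1)) · Σ_k (x_{k,i} - mean_i) · (x_{k,j} - mean_j), divisor n-1 = 4:
  S[A,A] = ((-0.8)·(-0.8) + (-2.8)·(-2.8) + (3.2)·(3.2) + (-1.8)·(-1.8) + (2.2)·(2.2)) / 4 = 26.8/4 = 6.7
  S[A,B] = ((-0.8)·(-0.8) + (-2.8)·(-2.8) + (3.2)·(-1.8) + (-1.8)·(3.2) + (2.2)·(2.2)) / 4 = 1.8/4 = 0.45
  S[B,B] = ((-0.8)·(-0.8) + (-2.8)·(-2.8) + (-1.8)·(-1.8) + (3.2)·(3.2) + (2.2)·(2.2)) / 4 = 26.8/4 = 6.7
  S = [[6.7, 0.45],
 [0.45, 6.7]].

Step 3 — invert S. det(S) = 6.7·6.7 - (0.45)² = 44.6875.
  S^{-1} = (1/det) · [[d, -b], [-b, a]] = [[0.1499, -0.0101],
 [-0.0101, 0.1499]].

Step 4 — quadratic form (x̄ - mu_0)^T · S^{-1} · (x̄ - mu_0):
  S^{-1} · (x̄ - mu_0) = (-0.6478, 0.3122),
  (x̄ - mu_0)^T · [...] = (-4.2)·(-0.6478) + (1.8)·(0.3122) = 3.2828.

Step 5 — scale by n: T² = 5 · 3.2828 = 16.414.

T² ≈ 16.414


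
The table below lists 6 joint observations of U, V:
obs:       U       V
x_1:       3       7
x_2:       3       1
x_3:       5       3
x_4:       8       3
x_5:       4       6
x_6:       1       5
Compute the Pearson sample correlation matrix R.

Step 1 — column means:
  mean(U) = (3 + 3 + 5 + 8 + 4 + 1) / 6 = 24/6 = 4
  mean(V) = (7 + 1 + 3 + 3 + 6 + 5) / 6 = 25/6 = 4.1667

Step 2 — sample variances and covariances s[i,j] = (1/(n-1)) · Σ_k (x_{k,i} - mean_i) · (x_{k,j} - mean_j), with n-1 = 5:
  s[U,U] = ((-1)·(-1) + (-1)·(-1) + (1)·(1) + (4)·(4) + (0)·(0) + (-3)·(-3)) / 5 = 28/5 = 5.6
  s[U,V] = ((-1)·(2.8333) + (-1)·(-3.1667) + (1)·(-1.1667) + (4)·(-1.1667) + (0)·(1.8333) + (-3)·(0.8333)) / 5 = -8/5 = -1.6
  s[V,V] = ((2.8333)·(2.8333) + (-3.1667)·(-3.1667) + (-1.1667)·(-1.1667) + (-1.1667)·(-1.1667) + (1.8333)·(1.8333) + (0.8333)·(0.8333)) / 5 = 24.8333/5 = 4.9667
  Sample standard deviations s_i = √(s[i,i]):
  s(U) = √(5.6) = 2.3664
  s(V) = √(4.9667) = 2.2286

Step 3 — r_{ij} = s_{ij} / (s_i · s_j):
  r[U,U] = 1 (diagonal).
  r[U,V] = -1.6 / (2.3664 · 2.2286) = -1.6 / 5.2738 = -0.3034
  r[V,V] = 1 (diagonal).

R is symmetric with unit diagonal. Assembling:

R = [[1, -0.3034],
 [-0.3034, 1]]


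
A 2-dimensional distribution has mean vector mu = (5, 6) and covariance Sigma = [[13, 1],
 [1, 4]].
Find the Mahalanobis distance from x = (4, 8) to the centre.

Step 1 — centre the observation: (x - mu) = (-1, 2).

Step 2 — invert Sigma. det(Sigma) = 13·4 - (1)² = 51.
  Sigma^{-1} = (1/det) · [[d, -b], [-b, a]] = [[0.0784, -0.0196],
 [-0.0196, 0.2549]].

Step 3 — form the quadratic (x - mu)^T · Sigma^{-1} · (x - mu):
  Sigma^{-1} · (x - mu) = (-0.1176, 0.5294).
  (x - mu)^T · [Sigma^{-1} · (x - mu)] = (-1)·(-0.1176) + (2)·(0.5294) = 1.1765.

Step 4 — take square root: d = √(1.1765) ≈ 1.0847.

d(x, mu) = √(1.1765) ≈ 1.0847


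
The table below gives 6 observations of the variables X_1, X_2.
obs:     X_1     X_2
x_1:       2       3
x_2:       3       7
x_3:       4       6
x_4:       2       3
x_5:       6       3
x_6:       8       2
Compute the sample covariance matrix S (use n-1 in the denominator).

Step 1 — column means:
  mean(X_1) = (2 + 3 + 4 + 2 + 6 + 8) / 6 = 25/6 = 4.1667
  mean(X_2) = (3 + 7 + 6 + 3 + 3 + 2) / 6 = 24/6 = 4

Step 2 — sample covariance S[i,j] = (1/(n-1)) · Σ_k (x_{k,i} - mean_i) · (x_{k,j} - mean_j), with n-1 = 5.
  S[X_1,X_1] = ((-2.1667)·(-2.1667) + (-1.1667)·(-1.1667) + (-0.1667)·(-0.1667) + (-2.1667)·(-2.1667) + (1.8333)·(1.8333) + (3.8333)·(3.8333)) / 5 = 28.8333/5 = 5.7667
  S[X_1,X_2] = ((-2.1667)·(-1) + (-1.1667)·(3) + (-0.1667)·(2) + (-2.1667)·(-1) + (1.8333)·(-1) + (3.8333)·(-2)) / 5 = -9/5 = -1.8
  S[X_2,X_2] = ((-1)·(-1) + (3)·(3) + (2)·(2) + (-1)·(-1) + (-1)·(-1) + (-2)·(-2)) / 5 = 20/5 = 4

S is symmetric (S[j,i] = S[i,j]). Assembling:

S = [[5.7667, -1.8],
 [-1.8, 4]]


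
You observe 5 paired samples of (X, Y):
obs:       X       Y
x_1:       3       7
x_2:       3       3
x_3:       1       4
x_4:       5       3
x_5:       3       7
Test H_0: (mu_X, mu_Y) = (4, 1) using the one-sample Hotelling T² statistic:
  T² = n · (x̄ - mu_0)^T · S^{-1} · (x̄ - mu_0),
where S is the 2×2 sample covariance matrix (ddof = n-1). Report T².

Step 1 — sample mean vector:
  mean(X) = (3 + 3 + 1 + 5 + 3) / 5 = 15/5 = 3
  mean(Y) = (7 + 3 + 4 + 3 + 7) / 5 = 24/5 = 4.8
  x̄ = (3, 4.8),  deviation x̄ - mu_0 = (3, 4.8) - (4, 1) = (-1, 3.8).

Step 2 — sample covariance matrix, S[i,j] = (1/(n-1)) · Σ_k (x_{k,i} - mean_i) · (x_{k,j} - mean_j), divisor n-1 = 4:
  S[X,X] = ((0)·(0) + (0)·(0) + (-2)·(-2) + (2)·(2) + (0)·(0)) / 4 = 8/4 = 2
  S[X,Y] = ((0)·(2.2) + (0)·(-1.8) + (-2)·(-0.8) + (2)·(-1.8) + (0)·(2.2)) / 4 = -2/4 = -0.5
  S[Y,Y] = ((2.2)·(2.2) + (-1.8)·(-1.8) + (-0.8)·(-0.8) + (-1.8)·(-1.8) + (2.2)·(2.2)) / 4 = 16.8/4 = 4.2
  S = [[2, -0.5],
 [-0.5, 4.2]].

Step 3 — invert S. det(S) = 2·4.2 - (-0.5)² = 8.15.
  S^{-1} = (1/det) · [[d, -b], [-b, a]] = [[0.5153, 0.0613],
 [0.0613, 0.2454]].

Step 4 — quadratic form (x̄ - mu_0)^T · S^{-1} · (x̄ - mu_0):
  S^{-1} · (x̄ - mu_0) = (-0.2822, 0.8712),
  (x̄ - mu_0)^T · [...] = (-1)·(-0.2822) + (3.8)·(0.8712) = 3.5926.

Step 5 — scale by n: T² = 5 · 3.5926 = 17.9632.

T² ≈ 17.9632


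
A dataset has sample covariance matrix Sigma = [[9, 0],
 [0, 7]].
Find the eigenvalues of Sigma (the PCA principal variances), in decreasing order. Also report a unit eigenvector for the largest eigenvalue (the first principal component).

Step 1 — characteristic polynomial of 2×2 Sigma:
  det(Sigma - λI) = λ² - trace · λ + det = 0.
  trace = 9 + 7 = 16, det = 9·7 - (0)² = 63.
Step 2 — discriminant:
  Δ = trace² - 4·det = 256 - 252 = 4.
Step 3 — eigenvalues:
  λ = (trace ± √Δ)/2 = (16 ± 2)/2,
  λ_1 = 9,  λ_2 = 7.

Step 4 — unit eigenvector for λ_1: Sigma is diagonal, so its eigenvectors are the coordinate axes. λ_1 = 9 is the diagonal entry on the first coordinate axis, hence
  v_1 = (1, 0) (||v_1|| = 1).

λ_1 = 9,  λ_2 = 7;  v_1 ≈ (1, 0)


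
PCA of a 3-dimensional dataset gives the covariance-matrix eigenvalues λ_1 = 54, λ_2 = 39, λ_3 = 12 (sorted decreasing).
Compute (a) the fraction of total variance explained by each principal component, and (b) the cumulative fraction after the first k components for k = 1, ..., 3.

Step 1 — total variance = trace(Sigma) = Σ λ_i = 54 + 39 + 12 = 105.

Step 2 — fraction explained by component i = λ_i / Σ λ:
  PC1: 54/105 = 0.5143
  PC2: 39/105 = 0.3714
  PC3: 12/105 = 0.1143

Step 3 — cumulative fraction after k components = (λ_1 + ... + λ_k) / Σ λ:
  k = 1: 54/105 = 0.5143
  k = 2: (54 + 39)/105 = 93/105 = 0.8857
  k = 3: (54 + 39 + 12)/105 = 105/105 = 1

Summary (fraction, with percent):

explained: PC1 0.5143 (51.43%), PC2 0.3714 (37.14%), PC3 0.1143 (11.43%);  cumulative: 0.5143, 0.8857, 1


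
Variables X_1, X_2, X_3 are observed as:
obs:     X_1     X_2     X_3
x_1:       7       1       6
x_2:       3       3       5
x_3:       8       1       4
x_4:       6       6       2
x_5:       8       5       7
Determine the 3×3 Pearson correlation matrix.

Step 1 — column means:
  mean(X_1) = (7 + 3 + 8 + 6 + 8) / 5 = 32/5 = 6.4
  mean(X_2) = (1 + 3 + 1 + 6 + 5) / 5 = 16/5 = 3.2
  mean(X_3) = (6 + 5 + 4 + 2 + 7) / 5 = 24/5 = 4.8

Step 2 — sample variances and covariances s[i,j] = (1/(n-1)) · Σ_k (x_{k,i} - mean_i) · (x_{k,j} - mean_j), with n-1 = 4:
  s[X_1,X_1] = ((0.6)·(0.6) + (-3.4)·(-3.4) + (1.6)·(1.6) + (-0.4)·(-0.4) + (1.6)·(1.6)) / 4 = 17.2/4 = 4.3
  s[X_1,X_2] = ((0.6)·(-2.2) + (-3.4)·(-0.2) + (1.6)·(-2.2) + (-0.4)·(2.8) + (1.6)·(1.8)) / 4 = -2.4/4 = -0.6
  s[X_1,X_3] = ((0.6)·(1.2) + (-3.4)·(0.2) + (1.6)·(-0.8) + (-0.4)·(-2.8) + (1.6)·(2.2)) / 4 = 3.4/4 = 0.85
  s[X_2,X_2] = ((-2.2)·(-2.2) + (-0.2)·(-0.2) + (-2.2)·(-2.2) + (2.8)·(2.8) + (1.8)·(1.8)) / 4 = 20.8/4 = 5.2
  s[X_2,X_3] = ((-2.2)·(1.2) + (-0.2)·(0.2) + (-2.2)·(-0.8) + (2.8)·(-2.8) + (1.8)·(2.2)) / 4 = -4.8/4 = -1.2
  s[X_3,X_3] = ((1.2)·(1.2) + (0.2)·(0.2) + (-0.8)·(-0.8) + (-2.8)·(-2.8) + (2.2)·(2.2)) / 4 = 14.8/4 = 3.7
  Sample standard deviations s_i = √(s[i,i]):
  s(X_1) = √(4.3) = 2.0736
  s(X_2) = √(5.2) = 2.2804
  s(X_3) = √(3.7) = 1.9235

Step 3 — r_{ij} = s_{ij} / (s_i · s_j):
  r[X_1,X_1] = 1 (diagonal).
  r[X_1,X_2] = -0.6 / (2.0736 · 2.2804) = -0.6 / 4.7286 = -0.1269
  r[X_1,X_3] = 0.85 / (2.0736 · 1.9235) = 0.85 / 3.9887 = 0.2131
  r[X_2,X_2] = 1 (diagonal).
  r[X_2,X_3] = -1.2 / (2.2804 · 1.9235) = -1.2 / 4.3863 = -0.2736
  r[X_3,X_3] = 1 (diagonal).

R is symmetric with unit diagonal. Assembling:

R = [[1, -0.1269, 0.2131],
 [-0.1269, 1, -0.2736],
 [0.2131, -0.2736, 1]]
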